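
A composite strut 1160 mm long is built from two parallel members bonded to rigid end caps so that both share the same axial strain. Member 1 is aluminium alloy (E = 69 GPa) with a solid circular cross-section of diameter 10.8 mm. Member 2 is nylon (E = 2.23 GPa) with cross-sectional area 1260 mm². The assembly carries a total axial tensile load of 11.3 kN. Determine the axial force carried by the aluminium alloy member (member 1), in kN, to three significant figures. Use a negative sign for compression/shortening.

7.82 kN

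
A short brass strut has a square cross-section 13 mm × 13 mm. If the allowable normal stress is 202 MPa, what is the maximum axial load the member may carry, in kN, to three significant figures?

A = 169 mm².
P_max = σ_allow · A = 202 · 169 = 34140 N = 34.14 kN.

34.1 kN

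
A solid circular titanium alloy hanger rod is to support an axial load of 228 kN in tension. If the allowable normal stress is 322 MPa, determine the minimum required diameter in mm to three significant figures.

Required area A ≥ P/σ_allow = 228000/322 = 708.1 mm².
For a solid circular section, d ≥ √(4A/π) = 30.03 mm.

30.0 mm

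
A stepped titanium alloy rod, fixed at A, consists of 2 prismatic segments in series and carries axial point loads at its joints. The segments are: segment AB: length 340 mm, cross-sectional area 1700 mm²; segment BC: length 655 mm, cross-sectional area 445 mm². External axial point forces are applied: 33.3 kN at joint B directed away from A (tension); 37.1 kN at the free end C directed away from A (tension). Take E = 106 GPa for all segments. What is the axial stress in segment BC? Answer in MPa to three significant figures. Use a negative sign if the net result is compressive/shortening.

Internal axial forces (sectioning from the free end, tension +): N_BC = 37.1 kN, N_AB = 70.4 kN.
σ_BC = N_BC/A_BC = 37100/445 = 83.37 MPa.

83.4 MPa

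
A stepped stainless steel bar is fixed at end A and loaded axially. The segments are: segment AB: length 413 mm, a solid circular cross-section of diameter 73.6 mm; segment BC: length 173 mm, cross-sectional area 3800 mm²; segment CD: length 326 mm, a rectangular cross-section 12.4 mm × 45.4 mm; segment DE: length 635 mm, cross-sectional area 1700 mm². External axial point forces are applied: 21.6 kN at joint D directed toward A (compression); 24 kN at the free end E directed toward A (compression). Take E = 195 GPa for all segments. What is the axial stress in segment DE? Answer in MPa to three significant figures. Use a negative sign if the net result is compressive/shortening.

-14.1 MPa

Internal axial forces (sectioning from the free end, tension +): N_DE = -24 kN, N_CD = -45.6 kN, N_BC = -45.6 kN, N_AB = -45.6 kN.
σ_DE = N_DE/A_DE = -24000/1700 = -14.12 MPa.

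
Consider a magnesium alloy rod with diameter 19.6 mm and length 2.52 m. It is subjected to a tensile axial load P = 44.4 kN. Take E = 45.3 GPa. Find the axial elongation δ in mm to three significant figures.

A = 301.7 mm².
δ_mech = NL/(AE) = 44400·2520/(301.7·45300) = 8.186 mm.

8.19 mm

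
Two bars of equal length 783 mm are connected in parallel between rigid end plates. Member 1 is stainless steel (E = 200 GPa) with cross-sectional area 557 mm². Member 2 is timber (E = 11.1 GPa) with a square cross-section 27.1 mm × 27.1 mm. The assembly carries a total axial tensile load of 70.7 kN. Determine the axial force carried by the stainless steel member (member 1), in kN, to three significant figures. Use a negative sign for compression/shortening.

65.9 kN

A_2 = 734.4 mm².
Equal strain + equilibrium ⇒ each member carries load in proportion to AE: A₁E₁ = 111400000 N, A₂E₂ = 8152000 N, ΣAE = 119600000 N.
F₁ = P·A₁E₁/ΣAE = 70700·111400000/119600000 = 65880 N.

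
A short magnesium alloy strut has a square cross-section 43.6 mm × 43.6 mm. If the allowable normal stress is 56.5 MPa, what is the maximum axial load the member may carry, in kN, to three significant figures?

A = 1901 mm².
P_max = σ_allow · A = 56.5 · 1901 = 107400 N = 107.4 kN.

107 kN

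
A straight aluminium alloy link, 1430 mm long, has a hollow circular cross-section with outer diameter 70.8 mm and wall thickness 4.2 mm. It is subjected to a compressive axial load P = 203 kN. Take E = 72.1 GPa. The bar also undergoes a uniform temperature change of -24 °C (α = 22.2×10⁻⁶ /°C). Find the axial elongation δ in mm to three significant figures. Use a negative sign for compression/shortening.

-5.34 mm

A = 878.8 mm².
δ_mech = NL/(AE) = -203000·1430/(878.8·72100) = -4.582 mm.
δ_thermal = αLΔT = 22.2e-6·1430·-24 = -0.7619 mm.
δ = δ_mech + δ_thermal = -5.344 mm.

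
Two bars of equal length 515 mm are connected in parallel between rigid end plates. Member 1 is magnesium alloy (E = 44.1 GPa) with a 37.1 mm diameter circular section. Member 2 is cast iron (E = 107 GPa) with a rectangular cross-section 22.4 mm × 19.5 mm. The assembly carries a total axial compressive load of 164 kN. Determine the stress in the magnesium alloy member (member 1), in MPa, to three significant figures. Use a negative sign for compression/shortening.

A_1 = 1081 mm².
A_2 = 436.8 mm².
Equal strain + equilibrium ⇒ each member carries load in proportion to AE: A₁E₁ = 47670000 N, A₂E₂ = 46740000 N, ΣAE = 94410000 N.
σ₁ = P·E₁/ΣAE = -164000·44100/94410000 = -76.61 MPa.

-76.6 MPa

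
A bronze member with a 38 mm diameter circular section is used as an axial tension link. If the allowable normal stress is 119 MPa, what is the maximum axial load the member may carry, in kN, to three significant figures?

135 kN

A = 1134 mm².
P_max = σ_allow · A = 119 · 1134 = 135000 N = 135 kN.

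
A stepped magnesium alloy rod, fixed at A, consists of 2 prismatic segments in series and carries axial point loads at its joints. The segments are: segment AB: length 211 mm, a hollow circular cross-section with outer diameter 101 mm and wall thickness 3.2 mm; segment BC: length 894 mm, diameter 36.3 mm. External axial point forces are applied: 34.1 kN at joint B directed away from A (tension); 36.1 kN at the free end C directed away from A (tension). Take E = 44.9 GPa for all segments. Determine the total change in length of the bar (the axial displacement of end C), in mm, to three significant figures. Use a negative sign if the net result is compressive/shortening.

1.03 mm

Internal axial forces (sectioning from the free end, tension +): N_BC = 36.1 kN, N_AB = 70.2 kN.
A_AB = 983.2 mm².
A_BC = 1035 mm².
δ_AB = 70200·211/(983.2·44900) = 0.3355 mm
δ_BC = 36100·894/(1035·44900) = 0.6945 mm
δ = Σδ_i = 1.03 mm.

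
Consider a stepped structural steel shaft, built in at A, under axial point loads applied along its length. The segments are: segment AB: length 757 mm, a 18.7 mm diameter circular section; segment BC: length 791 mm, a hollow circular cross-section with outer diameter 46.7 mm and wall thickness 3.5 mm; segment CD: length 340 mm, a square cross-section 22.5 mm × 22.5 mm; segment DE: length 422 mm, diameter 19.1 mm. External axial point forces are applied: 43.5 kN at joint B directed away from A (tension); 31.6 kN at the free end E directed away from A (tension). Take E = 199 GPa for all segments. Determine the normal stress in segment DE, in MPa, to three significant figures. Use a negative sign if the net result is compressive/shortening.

110 MPa

Internal axial forces (sectioning from the free end, tension +): N_DE = 31.6 kN, N_CD = 31.6 kN, N_BC = 31.6 kN, N_AB = 75.1 kN.
A_DE = 286.5 mm².
σ_DE = N_DE/A_DE = 31600/286.5 = 110.3 MPa.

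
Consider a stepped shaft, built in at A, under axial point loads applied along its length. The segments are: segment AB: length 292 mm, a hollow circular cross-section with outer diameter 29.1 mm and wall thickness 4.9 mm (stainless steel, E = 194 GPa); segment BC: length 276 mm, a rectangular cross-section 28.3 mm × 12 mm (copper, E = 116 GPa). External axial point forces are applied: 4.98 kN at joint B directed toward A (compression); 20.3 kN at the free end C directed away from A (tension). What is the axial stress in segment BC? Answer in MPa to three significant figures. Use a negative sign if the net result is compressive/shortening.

59.8 MPa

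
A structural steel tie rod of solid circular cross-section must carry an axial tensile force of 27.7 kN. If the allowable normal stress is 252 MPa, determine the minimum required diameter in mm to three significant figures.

Required area A ≥ P/σ_allow = 27700/252 = 109.9 mm².
For a solid circular section, d ≥ √(4A/π) = 11.83 mm.

11.8 mm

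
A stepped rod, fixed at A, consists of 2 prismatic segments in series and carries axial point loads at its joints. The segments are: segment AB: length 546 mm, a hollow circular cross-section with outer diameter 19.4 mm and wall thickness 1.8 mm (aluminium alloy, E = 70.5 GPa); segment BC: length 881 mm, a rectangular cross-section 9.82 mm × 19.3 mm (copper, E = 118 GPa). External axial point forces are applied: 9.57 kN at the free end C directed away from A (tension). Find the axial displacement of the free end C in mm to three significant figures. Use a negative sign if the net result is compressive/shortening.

1.12 mm

Internal axial forces (sectioning from the free end, tension +): N_BC = 9.57 kN, N_AB = 9.57 kN.
A_AB = 99.53 mm².
A_BC = 189.5 mm².
δ_AB = 9570·546/(99.53·70500) = 0.7447 mm
δ_BC = 9570·881/(189.5·118000) = 0.377 mm
δ = Σδ_i = 1.122 mm.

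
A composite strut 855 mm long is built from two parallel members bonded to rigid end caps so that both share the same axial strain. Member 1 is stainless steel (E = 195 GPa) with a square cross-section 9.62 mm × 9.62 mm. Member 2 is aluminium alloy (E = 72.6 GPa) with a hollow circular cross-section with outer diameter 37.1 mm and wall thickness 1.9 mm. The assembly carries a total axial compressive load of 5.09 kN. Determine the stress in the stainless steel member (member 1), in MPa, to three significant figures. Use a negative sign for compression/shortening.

-29.8 MPa

A_1 = 92.54 mm².
A_2 = 210.1 mm².
Equal strain + equilibrium ⇒ each member carries load in proportion to AE: A₁E₁ = 18050000 N, A₂E₂ = 15250000 N, ΣAE = 33300000 N.
σ₁ = P·E₁/ΣAE = -5090·195000/33300000 = -29.81 MPa.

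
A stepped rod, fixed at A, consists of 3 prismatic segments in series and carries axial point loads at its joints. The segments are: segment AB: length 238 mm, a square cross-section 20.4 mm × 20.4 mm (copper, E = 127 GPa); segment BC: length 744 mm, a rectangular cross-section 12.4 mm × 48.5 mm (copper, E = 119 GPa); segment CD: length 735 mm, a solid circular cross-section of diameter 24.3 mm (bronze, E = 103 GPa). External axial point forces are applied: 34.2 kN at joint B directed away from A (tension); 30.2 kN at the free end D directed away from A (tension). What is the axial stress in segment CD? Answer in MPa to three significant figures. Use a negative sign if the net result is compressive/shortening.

65.1 MPa

Internal axial forces (sectioning from the free end, tension +): N_CD = 30.2 kN, N_BC = 30.2 kN, N_AB = 64.4 kN.
A_CD = 463.8 mm².
σ_CD = N_CD/A_CD = 30200/463.8 = 65.12 MPa.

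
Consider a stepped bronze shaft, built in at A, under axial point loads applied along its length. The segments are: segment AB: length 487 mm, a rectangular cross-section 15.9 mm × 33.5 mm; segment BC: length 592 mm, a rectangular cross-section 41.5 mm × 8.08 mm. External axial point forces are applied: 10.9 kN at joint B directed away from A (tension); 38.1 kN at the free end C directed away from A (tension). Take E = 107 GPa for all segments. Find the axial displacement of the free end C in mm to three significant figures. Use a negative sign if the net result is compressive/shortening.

1.05 mm

Internal axial forces (sectioning from the free end, tension +): N_BC = 38.1 kN, N_AB = 49 kN.
A_AB = 532.6 mm².
A_BC = 335.3 mm².
δ_AB = 49000·487/(532.6·107000) = 0.4187 mm
δ_BC = 38100·592/(335.3·107000) = 0.6286 mm
δ = Σδ_i = 1.047 mm.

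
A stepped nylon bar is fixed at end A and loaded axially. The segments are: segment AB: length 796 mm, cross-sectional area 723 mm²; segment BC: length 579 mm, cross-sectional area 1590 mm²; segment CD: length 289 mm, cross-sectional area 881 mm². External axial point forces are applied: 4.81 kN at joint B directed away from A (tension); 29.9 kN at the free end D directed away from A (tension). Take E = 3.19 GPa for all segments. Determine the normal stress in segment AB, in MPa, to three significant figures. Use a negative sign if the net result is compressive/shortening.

Internal axial forces (sectioning from the free end, tension +): N_CD = 29.9 kN, N_BC = 29.9 kN, N_AB = 34.71 kN.
σ_AB = N_AB/A_AB = 34710/723 = 48.01 MPa.

48.0 MPa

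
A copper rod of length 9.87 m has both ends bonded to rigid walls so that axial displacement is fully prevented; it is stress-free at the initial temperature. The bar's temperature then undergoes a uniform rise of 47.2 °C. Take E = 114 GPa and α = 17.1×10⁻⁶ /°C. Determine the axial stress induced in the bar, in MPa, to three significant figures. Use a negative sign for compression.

Free thermal expansion αLΔT = 17.1e-6 · 9870 · 47.2 = 7.966 mm.
The walls impose strain ε = −(7.966)/9870 = -8.0712e-04; σ = Eε = 114000 · -8.0712e-04 = -92.01 MPa.

-92.0 MPa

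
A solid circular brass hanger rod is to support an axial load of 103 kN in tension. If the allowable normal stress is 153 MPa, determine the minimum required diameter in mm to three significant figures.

Required area A ≥ P/σ_allow = 103000/153 = 673.2 mm².
For a solid circular section, d ≥ √(4A/π) = 29.28 mm.

29.3 mm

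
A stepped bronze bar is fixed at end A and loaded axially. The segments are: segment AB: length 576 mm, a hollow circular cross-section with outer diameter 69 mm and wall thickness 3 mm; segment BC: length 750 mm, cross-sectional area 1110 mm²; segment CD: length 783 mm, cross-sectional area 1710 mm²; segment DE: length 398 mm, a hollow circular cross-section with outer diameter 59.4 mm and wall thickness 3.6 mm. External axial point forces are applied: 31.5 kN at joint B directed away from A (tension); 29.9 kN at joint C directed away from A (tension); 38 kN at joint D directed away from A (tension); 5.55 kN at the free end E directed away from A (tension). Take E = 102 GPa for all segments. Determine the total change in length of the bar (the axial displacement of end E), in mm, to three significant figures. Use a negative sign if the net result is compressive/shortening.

1.67 mm

Internal axial forces (sectioning from the free end, tension +): N_DE = 5.55 kN, N_CD = 43.55 kN, N_BC = 73.45 kN, N_AB = 104.9 kN.
A_AB = 622 mm².
A_DE = 631.1 mm².
δ_AB = 104900·576/(622·102000) = 0.9528 mm
δ_BC = 73450·750/(1110·102000) = 0.4866 mm
δ_CD = 43550·783/(1710·102000) = 0.1955 mm
δ_DE = 5550·398/(631.1·102000) = 0.03432 mm
δ = Σδ_i = 1.669 mm.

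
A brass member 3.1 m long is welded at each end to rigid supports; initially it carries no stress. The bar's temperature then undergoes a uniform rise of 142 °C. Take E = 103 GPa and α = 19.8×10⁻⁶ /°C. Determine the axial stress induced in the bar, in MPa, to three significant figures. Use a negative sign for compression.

Free thermal expansion αLΔT = 19.8e-6 · 3100 · 142 = 8.716 mm.
The walls impose strain ε = −(8.716)/3100 = -2.8116e-03; σ = Eε = 103000 · -2.8116e-03 = -289.6 MPa.

-290 MPa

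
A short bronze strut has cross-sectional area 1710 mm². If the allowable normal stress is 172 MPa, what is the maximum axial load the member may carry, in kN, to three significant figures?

294 kN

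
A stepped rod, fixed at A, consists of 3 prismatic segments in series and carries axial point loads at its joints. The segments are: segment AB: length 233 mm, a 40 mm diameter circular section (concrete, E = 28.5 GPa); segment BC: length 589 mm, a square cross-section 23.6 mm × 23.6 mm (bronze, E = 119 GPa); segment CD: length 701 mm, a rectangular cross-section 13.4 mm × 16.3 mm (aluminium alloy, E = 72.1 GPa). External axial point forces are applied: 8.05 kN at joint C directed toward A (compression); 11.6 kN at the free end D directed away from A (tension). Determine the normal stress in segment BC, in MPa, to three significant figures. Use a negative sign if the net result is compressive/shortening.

6.37 MPa

Internal axial forces (sectioning from the free end, tension +): N_CD = 11.6 kN, N_BC = 3.55 kN, N_AB = 3.55 kN.
A_BC = 557 mm².
σ_BC = N_BC/A_BC = 3550/557 = 6.374 MPa.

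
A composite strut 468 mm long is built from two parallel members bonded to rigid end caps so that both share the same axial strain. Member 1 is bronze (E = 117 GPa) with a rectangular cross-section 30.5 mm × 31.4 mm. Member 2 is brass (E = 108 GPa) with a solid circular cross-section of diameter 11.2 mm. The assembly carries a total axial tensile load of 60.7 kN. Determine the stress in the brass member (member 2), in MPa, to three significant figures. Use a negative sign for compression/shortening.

A_1 = 957.7 mm².
A_2 = 98.52 mm².
Equal strain + equilibrium ⇒ each member carries load in proportion to AE: A₁E₁ = 112100000 N, A₂E₂ = 10640000 N, ΣAE = 122700000 N.
σ₂ = P·E₂/ΣAE = 60700·108000/122700000 = 53.43 MPa.

53.4 MPa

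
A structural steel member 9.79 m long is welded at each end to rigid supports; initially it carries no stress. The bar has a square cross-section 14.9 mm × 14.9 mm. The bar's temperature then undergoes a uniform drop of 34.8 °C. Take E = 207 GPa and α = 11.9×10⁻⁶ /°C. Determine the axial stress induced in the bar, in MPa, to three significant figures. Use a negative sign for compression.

85.7 MPa

Free thermal expansion αLΔT = 11.9e-6 · 9790 · -34.8 = -4.054 mm.
The walls impose strain ε = −(-4.054)/9790 = 4.1412e-04; σ = Eε = 207000 · 4.1412e-04 = 85.72 MPa.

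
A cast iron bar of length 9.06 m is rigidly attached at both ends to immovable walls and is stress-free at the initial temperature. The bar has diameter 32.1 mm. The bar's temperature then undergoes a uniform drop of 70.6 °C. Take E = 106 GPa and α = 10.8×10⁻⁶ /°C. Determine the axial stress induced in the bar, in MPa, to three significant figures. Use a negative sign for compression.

80.8 MPa

Free thermal expansion αLΔT = 10.8e-6 · 9060 · -70.6 = -6.908 mm.
The walls impose strain ε = −(-6.908)/9060 = 7.6248e-04; σ = Eε = 106000 · 7.6248e-04 = 80.82 MPa.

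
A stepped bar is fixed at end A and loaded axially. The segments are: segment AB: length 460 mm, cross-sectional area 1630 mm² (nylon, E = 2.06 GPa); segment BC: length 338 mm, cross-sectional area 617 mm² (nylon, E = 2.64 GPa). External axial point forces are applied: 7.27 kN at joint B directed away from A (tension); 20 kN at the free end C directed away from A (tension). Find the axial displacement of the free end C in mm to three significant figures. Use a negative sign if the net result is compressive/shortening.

7.89 mm

Internal axial forces (sectioning from the free end, tension +): N_BC = 20 kN, N_AB = 27.27 kN.
δ_AB = 27270·460/(1630·2060) = 3.736 mm
δ_BC = 20000·338/(617·2640) = 4.15 mm
δ = Σδ_i = 7.886 mm.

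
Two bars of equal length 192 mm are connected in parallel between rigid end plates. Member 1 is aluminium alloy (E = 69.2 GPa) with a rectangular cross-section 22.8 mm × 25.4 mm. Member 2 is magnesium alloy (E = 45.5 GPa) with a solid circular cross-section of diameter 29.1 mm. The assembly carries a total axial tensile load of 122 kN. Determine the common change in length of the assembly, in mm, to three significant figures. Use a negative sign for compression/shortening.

0.333 mm

A_1 = 579.1 mm².
A_2 = 665.1 mm².
Equal strain + equilibrium ⇒ each member carries load in proportion to AE: A₁E₁ = 40080000 N, A₂E₂ = 30260000 N, ΣAE = 70340000 N.
δ = PL/ΣAE = 122000·192/70340000 = 0.333 mm.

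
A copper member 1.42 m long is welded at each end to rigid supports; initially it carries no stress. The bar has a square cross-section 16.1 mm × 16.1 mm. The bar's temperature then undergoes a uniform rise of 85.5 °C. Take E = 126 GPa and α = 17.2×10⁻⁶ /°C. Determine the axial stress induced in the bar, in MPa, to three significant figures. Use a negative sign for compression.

-185 MPa

Free thermal expansion αLΔT = 17.2e-6 · 1420 · 85.5 = 2.088 mm.
The walls impose strain ε = −(2.088)/1420 = -1.4706e-03; σ = Eε = 126000 · -1.4706e-03 = -185.3 MPa.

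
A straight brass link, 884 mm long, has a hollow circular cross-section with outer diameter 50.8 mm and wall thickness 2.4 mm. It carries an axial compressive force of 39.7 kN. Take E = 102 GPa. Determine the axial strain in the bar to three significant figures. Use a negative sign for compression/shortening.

-0.00107

A = 364.9 mm².
σ = N/A = -108.8 MPa; ε = σ/E = -108.8/102000 = -1.067e-03.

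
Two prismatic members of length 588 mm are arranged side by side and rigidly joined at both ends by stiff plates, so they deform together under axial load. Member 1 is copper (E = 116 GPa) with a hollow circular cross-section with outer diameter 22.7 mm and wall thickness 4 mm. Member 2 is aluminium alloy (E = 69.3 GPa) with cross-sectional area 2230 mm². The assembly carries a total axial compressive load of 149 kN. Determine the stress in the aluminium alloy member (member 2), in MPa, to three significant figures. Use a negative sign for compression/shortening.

A_1 = 235 mm².
Equal strain + equilibrium ⇒ each member carries load in proportion to AE: A₁E₁ = 27260000 N, A₂E₂ = 154500000 N, ΣAE = 181800000 N.
σ₂ = P·E₂/ΣAE = -149000·69300/181800000 = -56.8 MPa.

-56.8 MPa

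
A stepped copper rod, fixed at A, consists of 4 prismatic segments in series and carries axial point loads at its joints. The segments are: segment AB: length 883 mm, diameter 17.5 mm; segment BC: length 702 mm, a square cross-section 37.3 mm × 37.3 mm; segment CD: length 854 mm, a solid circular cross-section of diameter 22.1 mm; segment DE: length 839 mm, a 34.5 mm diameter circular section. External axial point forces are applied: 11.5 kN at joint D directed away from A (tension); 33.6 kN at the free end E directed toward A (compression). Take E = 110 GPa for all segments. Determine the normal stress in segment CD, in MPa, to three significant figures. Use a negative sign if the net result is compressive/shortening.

-57.6 MPa

Internal axial forces (sectioning from the free end, tension +): N_DE = -33.6 kN, N_CD = -22.1 kN, N_BC = -22.1 kN, N_AB = -22.1 kN.
A_CD = 383.6 mm².
σ_CD = N_CD/A_CD = -22100/383.6 = -57.61 MPa.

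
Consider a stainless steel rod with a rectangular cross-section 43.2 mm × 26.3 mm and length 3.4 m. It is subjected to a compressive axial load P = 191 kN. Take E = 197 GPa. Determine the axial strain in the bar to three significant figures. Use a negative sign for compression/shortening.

A = 1136 mm².
σ = N/A = -168.1 MPa; ε = σ/E = -168.1/197000 = -8.534e-04.

-8.53e-04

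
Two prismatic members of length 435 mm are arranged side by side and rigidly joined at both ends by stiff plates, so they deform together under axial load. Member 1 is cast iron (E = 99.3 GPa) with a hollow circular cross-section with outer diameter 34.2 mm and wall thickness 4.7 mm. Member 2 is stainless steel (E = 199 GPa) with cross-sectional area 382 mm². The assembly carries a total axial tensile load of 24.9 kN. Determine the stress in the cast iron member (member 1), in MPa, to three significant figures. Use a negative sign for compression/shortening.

A_1 = 435.6 mm².
Equal strain + equilibrium ⇒ each member carries load in proportion to AE: A₁E₁ = 43250000 N, A₂E₂ = 76020000 N, ΣAE = 119300000 N.
σ₁ = P·E₁/ΣAE = 24900·99300/119300000 = 20.73 MPa.

20.7 MPa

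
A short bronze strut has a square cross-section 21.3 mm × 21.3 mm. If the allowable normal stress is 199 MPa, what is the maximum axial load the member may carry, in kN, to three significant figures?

90.3 kN

A = 453.7 mm².
P_max = σ_allow · A = 199 · 453.7 = 90280 N = 90.28 kN.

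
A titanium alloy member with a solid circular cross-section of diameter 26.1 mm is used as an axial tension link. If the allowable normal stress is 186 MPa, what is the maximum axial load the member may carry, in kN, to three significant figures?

A = 535 mm².
P_max = σ_allow · A = 186 · 535 = 99510 N = 99.51 kN.

99.5 kN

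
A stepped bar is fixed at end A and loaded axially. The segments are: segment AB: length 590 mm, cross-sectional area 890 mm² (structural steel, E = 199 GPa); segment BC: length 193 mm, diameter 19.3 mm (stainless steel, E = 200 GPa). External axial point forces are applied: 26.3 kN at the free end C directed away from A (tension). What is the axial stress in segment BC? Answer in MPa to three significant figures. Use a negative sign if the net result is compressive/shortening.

89.9 MPa

Internal axial forces (sectioning from the free end, tension +): N_BC = 26.3 kN, N_AB = 26.3 kN.
A_BC = 292.6 mm².
σ_BC = N_BC/A_BC = 26300/292.6 = 89.9 MPa.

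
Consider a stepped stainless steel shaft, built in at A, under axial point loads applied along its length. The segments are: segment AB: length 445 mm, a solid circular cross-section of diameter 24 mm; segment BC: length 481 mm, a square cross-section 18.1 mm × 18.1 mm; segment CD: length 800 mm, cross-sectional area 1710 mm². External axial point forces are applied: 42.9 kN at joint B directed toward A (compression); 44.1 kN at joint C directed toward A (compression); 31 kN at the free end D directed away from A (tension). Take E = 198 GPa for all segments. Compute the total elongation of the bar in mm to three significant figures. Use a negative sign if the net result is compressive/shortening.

-0.302 mm

Internal axial forces (sectioning from the free end, tension +): N_CD = 31 kN, N_BC = -13.1 kN, N_AB = -56 kN.
A_AB = 452.4 mm².
A_BC = 327.6 mm².
δ_AB = -56000·445/(452.4·198000) = -0.2782 mm
δ_BC = -13100·481/(327.6·198000) = -0.09714 mm
δ_CD = 31000·800/(1710·198000) = 0.07325 mm
δ = Σδ_i = -0.3021 mm.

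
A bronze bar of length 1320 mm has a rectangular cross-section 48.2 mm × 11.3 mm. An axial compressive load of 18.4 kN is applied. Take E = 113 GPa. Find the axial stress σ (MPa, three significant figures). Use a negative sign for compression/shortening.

-33.8 MPa

A = 544.7 mm².
σ = N/A = -18400/544.7 = -33.78 MPa.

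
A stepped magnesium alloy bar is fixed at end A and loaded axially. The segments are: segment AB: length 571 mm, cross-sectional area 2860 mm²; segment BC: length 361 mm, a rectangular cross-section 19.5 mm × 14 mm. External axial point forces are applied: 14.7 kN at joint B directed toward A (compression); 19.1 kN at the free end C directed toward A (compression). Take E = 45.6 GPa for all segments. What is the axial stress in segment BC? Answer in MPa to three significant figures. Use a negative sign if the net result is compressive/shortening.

Internal axial forces (sectioning from the free end, tension +): N_BC = -19.1 kN, N_AB = -33.8 kN.
A_BC = 273 mm².
σ_BC = N_BC/A_BC = -19100/273 = -69.96 MPa.

-70.0 MPa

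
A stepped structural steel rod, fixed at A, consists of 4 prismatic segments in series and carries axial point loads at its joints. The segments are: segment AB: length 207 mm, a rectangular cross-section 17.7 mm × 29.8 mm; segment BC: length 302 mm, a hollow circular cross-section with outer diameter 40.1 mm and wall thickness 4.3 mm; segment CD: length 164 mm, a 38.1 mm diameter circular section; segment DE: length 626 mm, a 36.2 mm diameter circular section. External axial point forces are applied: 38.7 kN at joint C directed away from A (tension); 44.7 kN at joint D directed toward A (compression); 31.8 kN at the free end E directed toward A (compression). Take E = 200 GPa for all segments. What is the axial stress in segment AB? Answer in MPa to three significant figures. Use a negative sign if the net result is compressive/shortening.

-71.7 MPa

Internal axial forces (sectioning from the free end, tension +): N_DE = -31.8 kN, N_CD = -76.5 kN, N_BC = -37.8 kN, N_AB = -37.8 kN.
A_AB = 527.5 mm².
σ_AB = N_AB/A_AB = -37800/527.5 = -71.66 MPa.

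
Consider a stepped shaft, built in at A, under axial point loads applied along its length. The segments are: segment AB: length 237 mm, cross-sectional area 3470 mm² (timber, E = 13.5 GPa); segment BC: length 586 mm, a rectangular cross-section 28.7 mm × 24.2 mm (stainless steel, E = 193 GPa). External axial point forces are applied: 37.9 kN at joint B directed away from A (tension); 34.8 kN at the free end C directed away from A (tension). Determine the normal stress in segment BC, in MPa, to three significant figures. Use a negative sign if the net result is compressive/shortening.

50.1 MPa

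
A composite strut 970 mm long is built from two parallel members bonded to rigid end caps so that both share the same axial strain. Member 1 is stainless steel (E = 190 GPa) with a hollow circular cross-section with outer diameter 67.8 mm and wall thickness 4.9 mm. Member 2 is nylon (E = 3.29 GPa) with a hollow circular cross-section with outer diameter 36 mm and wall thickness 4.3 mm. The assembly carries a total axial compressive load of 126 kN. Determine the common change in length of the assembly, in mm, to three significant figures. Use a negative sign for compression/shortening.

A_1 = 968.3 mm².
A_2 = 428.2 mm².
Equal strain + equilibrium ⇒ each member carries load in proportion to AE: A₁E₁ = 184000000 N, A₂E₂ = 1409000 N, ΣAE = 185400000 N.
δ = PL/ΣAE = -126000·970/185400000 = -0.6593 mm.

-0.659 mm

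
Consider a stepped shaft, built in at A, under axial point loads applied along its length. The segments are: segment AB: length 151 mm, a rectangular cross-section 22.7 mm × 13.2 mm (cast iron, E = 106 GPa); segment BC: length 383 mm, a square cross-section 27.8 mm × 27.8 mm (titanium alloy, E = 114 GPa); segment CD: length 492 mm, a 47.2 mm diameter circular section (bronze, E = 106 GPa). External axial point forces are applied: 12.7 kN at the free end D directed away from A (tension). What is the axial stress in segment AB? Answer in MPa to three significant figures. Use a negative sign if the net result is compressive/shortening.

Internal axial forces (sectioning from the free end, tension +): N_CD = 12.7 kN, N_BC = 12.7 kN, N_AB = 12.7 kN.
A_AB = 299.6 mm².
σ_AB = N_AB/A_AB = 12700/299.6 = 42.38 MPa.

42.4 MPa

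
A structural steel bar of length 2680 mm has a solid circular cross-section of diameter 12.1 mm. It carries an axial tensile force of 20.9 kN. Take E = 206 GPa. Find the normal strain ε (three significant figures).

8.82e-04

A = 115 mm².
σ = N/A = 181.8 MPa; ε = σ/E = 181.8/206000 = 8.823e-04.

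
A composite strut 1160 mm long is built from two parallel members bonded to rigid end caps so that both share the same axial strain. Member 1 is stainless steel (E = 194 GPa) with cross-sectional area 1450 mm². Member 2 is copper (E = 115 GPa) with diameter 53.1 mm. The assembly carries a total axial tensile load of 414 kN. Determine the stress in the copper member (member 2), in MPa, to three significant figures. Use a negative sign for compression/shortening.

88.8 MPa

A_2 = 2215 mm².
Equal strain + equilibrium ⇒ each member carries load in proportion to AE: A₁E₁ = 281300000 N, A₂E₂ = 254700000 N, ΣAE = 536000000 N.
σ₂ = P·E₂/ΣAE = 414000·115000/536000000 = 88.83 MPa.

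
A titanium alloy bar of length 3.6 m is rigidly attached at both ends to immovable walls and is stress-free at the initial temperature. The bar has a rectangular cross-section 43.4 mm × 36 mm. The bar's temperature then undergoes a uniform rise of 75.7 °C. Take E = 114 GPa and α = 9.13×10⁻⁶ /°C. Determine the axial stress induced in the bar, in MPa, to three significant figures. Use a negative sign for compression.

Free thermal expansion αLΔT = 9.13e-6 · 3600 · 75.7 = 2.488 mm.
The walls impose strain ε = −(2.488)/3600 = -6.9114e-04; σ = Eε = 114000 · -6.9114e-04 = -78.79 MPa.

-78.8 MPa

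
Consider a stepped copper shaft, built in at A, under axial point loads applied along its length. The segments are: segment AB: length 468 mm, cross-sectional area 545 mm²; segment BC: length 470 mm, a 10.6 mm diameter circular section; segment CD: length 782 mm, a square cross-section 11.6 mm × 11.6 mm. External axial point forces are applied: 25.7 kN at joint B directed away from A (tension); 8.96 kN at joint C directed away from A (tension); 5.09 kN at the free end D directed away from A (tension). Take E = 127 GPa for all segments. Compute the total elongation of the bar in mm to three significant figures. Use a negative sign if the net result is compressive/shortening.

Internal axial forces (sectioning from the free end, tension +): N_CD = 5.09 kN, N_BC = 14.05 kN, N_AB = 39.75 kN.
A_BC = 88.25 mm².
A_CD = 134.6 mm².
δ_AB = 39750·468/(545·127000) = 0.2688 mm
δ_BC = 14050·470/(88.25·127000) = 0.5892 mm
δ_CD = 5090·782/(134.6·127000) = 0.2329 mm
δ = Σδ_i = 1.091 mm.

1.09 mm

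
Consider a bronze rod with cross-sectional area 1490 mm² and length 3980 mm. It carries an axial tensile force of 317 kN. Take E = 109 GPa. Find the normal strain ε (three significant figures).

σ = N/A = 212.8 MPa; ε = σ/E = 212.8/109000 = 1.952e-03.

0.00195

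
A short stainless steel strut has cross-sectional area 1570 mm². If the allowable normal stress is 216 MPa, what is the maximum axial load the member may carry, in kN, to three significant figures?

339 kN

P_max = σ_allow · A = 216 · 1570 = 339100 N = 339.1 kN.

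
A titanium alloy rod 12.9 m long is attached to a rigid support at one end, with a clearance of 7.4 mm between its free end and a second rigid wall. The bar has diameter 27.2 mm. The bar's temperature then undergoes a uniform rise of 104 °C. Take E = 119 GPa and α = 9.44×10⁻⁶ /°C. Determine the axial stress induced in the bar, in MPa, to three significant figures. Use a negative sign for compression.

Free thermal expansion αLΔT = 9.44e-6 · 12900 · 104 = 12.66 mm.
The walls engage after the gap closes; constrained expansion = 12.66 − 7.4 = 5.265 mm.
The walls impose strain ε = −(5.265)/12900 = -4.0812e-04; σ = Eε = 119000 · -4.0812e-04 = -48.57 MPa.

-48.6 MPa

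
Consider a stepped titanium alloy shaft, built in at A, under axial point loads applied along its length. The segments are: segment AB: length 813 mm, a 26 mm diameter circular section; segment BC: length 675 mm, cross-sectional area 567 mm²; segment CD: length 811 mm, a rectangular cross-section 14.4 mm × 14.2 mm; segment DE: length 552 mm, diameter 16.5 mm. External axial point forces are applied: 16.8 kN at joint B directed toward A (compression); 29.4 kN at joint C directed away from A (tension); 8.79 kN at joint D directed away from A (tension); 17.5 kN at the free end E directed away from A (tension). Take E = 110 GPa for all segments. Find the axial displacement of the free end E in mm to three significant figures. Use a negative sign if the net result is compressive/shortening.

Internal axial forces (sectioning from the free end, tension +): N_DE = 17.5 kN, N_CD = 26.29 kN, N_BC = 55.69 kN, N_AB = 38.89 kN.
A_AB = 530.9 mm².
A_CD = 204.5 mm².
A_DE = 213.8 mm².
δ_AB = 38890·813/(530.9·110000) = 0.5414 mm
δ_BC = 55690·675/(567·110000) = 0.6027 mm
δ_CD = 26290·811/(204.5·110000) = 0.9479 mm
δ_DE = 17500·552/(213.8·110000) = 0.4107 mm
δ = Σδ_i = 2.503 mm.

2.50 mm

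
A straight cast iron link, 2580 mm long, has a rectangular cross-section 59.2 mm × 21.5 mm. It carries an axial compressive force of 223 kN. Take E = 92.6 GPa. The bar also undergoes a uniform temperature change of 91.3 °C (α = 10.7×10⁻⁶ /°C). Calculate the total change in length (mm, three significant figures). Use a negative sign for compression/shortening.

-2.36 mm

A = 1273 mm².
δ_mech = NL/(AE) = -223000·2580/(1273·92600) = -4.882 mm.
δ_thermal = αLΔT = 10.7e-6·2580·91.3 = 2.52 mm.
δ = δ_mech + δ_thermal = -2.361 mm.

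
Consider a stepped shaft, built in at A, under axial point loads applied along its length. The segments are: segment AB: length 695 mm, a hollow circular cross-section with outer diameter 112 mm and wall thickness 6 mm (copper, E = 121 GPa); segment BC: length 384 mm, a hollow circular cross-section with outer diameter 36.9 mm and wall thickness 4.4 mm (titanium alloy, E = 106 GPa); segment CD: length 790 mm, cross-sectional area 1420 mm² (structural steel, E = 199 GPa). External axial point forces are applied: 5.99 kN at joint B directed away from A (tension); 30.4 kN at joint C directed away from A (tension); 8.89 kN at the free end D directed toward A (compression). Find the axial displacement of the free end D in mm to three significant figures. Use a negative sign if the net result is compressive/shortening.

Internal axial forces (sectioning from the free end, tension +): N_CD = -8.89 kN, N_BC = 21.51 kN, N_AB = 27.5 kN.
A_AB = 1998 mm².
A_BC = 449.2 mm².
δ_AB = 27500·695/(1998·121000) = 0.07905 mm
δ_BC = 21510·384/(449.2·106000) = 0.1735 mm
δ_CD = -8890·790/(1420·199000) = -0.02485 mm
δ = Σδ_i = 0.2277 mm.

0.228 mm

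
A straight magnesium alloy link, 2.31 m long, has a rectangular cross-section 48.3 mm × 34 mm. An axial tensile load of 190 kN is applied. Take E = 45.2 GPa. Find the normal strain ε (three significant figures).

0.00256

A = 1642 mm².
σ = N/A = 115.7 MPa; ε = σ/E = 115.7/45200 = 2.560e-03.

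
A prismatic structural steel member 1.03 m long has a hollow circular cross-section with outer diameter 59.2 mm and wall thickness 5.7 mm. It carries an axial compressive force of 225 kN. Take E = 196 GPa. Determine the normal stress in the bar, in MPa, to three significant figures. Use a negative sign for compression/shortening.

A = 958 mm².
σ = N/A = -225000/958 = -234.9 MPa.

-235 MPa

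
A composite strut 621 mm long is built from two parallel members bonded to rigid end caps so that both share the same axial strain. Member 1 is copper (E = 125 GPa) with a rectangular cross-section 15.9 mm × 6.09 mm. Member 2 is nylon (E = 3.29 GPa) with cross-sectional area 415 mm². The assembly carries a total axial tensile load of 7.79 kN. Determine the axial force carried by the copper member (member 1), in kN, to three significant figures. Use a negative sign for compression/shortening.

7.00 kN

A_1 = 96.83 mm².
Equal strain + equilibrium ⇒ each member carries load in proportion to AE: A₁E₁ = 12100000 N, A₂E₂ = 1365000 N, ΣAE = 13470000 N.
F₁ = P·A₁E₁/ΣAE = 7790·12100000/13470000 = 7000 N.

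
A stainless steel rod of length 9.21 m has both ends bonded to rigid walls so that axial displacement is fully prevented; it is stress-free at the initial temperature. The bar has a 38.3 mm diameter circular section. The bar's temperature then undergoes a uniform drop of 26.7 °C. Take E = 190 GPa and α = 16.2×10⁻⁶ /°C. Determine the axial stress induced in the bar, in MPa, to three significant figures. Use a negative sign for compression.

82.2 MPa

Free thermal expansion αLΔT = 16.2e-6 · 9210 · -26.7 = -3.984 mm.
The walls impose strain ε = −(-3.984)/9210 = 4.3254e-04; σ = Eε = 190000 · 4.3254e-04 = 82.18 MPa.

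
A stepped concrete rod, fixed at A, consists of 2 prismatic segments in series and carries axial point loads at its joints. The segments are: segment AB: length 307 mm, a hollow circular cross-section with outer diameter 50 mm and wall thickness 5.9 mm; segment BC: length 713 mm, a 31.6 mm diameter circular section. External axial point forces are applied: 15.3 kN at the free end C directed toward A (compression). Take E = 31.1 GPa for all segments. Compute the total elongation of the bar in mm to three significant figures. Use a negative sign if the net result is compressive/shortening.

-0.632 mm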